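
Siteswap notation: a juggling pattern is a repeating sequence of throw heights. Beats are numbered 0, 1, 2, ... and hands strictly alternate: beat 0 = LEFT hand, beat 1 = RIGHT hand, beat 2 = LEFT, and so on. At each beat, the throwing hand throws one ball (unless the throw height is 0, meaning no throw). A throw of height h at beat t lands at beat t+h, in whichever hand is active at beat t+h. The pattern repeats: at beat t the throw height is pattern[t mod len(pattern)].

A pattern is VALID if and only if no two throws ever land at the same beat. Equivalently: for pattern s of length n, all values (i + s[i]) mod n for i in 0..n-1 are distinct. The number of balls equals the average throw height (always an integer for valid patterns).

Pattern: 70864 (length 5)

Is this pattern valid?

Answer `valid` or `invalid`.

Answer: valid

Derivation:
i=0: (i + s[i]) mod n = (0 + 7) mod 5 = 2
i=1: (i + s[i]) mod n = (1 + 0) mod 5 = 1
i=2: (i + s[i]) mod n = (2 + 8) mod 5 = 0
i=3: (i + s[i]) mod n = (3 + 6) mod 5 = 4
i=4: (i + s[i]) mod n = (4 + 4) mod 5 = 3
Residues: [2, 1, 0, 4, 3], distinct: True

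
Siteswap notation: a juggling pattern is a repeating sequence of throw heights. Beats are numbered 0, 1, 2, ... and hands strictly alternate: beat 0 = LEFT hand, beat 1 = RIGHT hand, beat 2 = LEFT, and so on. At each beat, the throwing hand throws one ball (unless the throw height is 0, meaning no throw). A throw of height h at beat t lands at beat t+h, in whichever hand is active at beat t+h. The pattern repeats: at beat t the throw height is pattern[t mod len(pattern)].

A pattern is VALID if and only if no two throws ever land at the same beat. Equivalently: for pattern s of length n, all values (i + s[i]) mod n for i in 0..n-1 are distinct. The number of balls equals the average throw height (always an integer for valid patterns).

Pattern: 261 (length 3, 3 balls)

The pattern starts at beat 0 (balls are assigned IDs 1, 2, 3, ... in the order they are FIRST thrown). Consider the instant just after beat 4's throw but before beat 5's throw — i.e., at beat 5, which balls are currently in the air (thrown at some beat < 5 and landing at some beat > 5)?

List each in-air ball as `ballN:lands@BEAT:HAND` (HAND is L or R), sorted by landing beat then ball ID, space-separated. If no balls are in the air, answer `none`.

Beat 0 (L): throw ball1 h=2 -> lands@2:L; in-air after throw: [b1@2:L]
Beat 1 (R): throw ball2 h=6 -> lands@7:R; in-air after throw: [b1@2:L b2@7:R]
Beat 2 (L): throw ball1 h=1 -> lands@3:R; in-air after throw: [b1@3:R b2@7:R]
Beat 3 (R): throw ball1 h=2 -> lands@5:R; in-air after throw: [b1@5:R b2@7:R]
Beat 4 (L): throw ball3 h=6 -> lands@10:L; in-air after throw: [b1@5:R b2@7:R b3@10:L]
Beat 5 (R): throw ball1 h=1 -> lands@6:L; in-air after throw: [b1@6:L b2@7:R b3@10:L]

Answer: ball2:lands@7:R ball3:lands@10:L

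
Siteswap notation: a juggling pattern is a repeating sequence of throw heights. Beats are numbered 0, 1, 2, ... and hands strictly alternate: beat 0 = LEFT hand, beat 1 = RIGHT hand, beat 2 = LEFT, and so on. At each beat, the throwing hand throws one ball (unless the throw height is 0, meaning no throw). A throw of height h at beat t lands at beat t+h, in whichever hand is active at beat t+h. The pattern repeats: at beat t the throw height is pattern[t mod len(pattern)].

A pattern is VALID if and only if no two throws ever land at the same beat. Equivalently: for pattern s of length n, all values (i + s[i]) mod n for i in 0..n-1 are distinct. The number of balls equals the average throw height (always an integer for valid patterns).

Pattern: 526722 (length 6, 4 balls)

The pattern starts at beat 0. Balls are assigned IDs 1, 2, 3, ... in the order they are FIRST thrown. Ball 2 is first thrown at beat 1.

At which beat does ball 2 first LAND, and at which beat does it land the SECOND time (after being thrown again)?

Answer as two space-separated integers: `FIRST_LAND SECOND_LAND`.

Answer: 3 10

Derivation:
Beat 0 (L): throw ball1 h=5 -> lands@5:R; in-air after throw: [b1@5:R]
Beat 1 (R): throw ball2 h=2 -> lands@3:R; in-air after throw: [b2@3:R b1@5:R]
Beat 2 (L): throw ball3 h=6 -> lands@8:L; in-air after throw: [b2@3:R b1@5:R b3@8:L]
Beat 3 (R): throw ball2 h=7 -> lands@10:L; in-air after throw: [b1@5:R b3@8:L b2@10:L]
Beat 4 (L): throw ball4 h=2 -> lands@6:L; in-air after throw: [b1@5:R b4@6:L b3@8:L b2@10:L]
Beat 5 (R): throw ball1 h=2 -> lands@7:R; in-air after throw: [b4@6:L b1@7:R b3@8:L b2@10:L]
Beat 6 (L): throw ball4 h=5 -> lands@11:R; in-air after throw: [b1@7:R b3@8:L b2@10:L b4@11:R]
Beat 7 (R): throw ball1 h=2 -> lands@9:R; in-air after throw: [b3@8:L b1@9:R b2@10:L b4@11:R]
Beat 8 (L): throw ball3 h=6 -> lands@14:L; in-air after throw: [b1@9:R b2@10:L b4@11:R b3@14:L]
Beat 9 (R): throw ball1 h=7 -> lands@16:L; in-air after throw: [b2@10:L b4@11:R b3@14:L b1@16:L]
Beat 10 (L): throw ball2 h=2 -> lands@12:L; in-air after throw: [b4@11:R b2@12:L b3@14:L b1@16:L]
Ball 2: thrown@1 h=2 -> first land @3; rethrown@3 h=7 -> second land @10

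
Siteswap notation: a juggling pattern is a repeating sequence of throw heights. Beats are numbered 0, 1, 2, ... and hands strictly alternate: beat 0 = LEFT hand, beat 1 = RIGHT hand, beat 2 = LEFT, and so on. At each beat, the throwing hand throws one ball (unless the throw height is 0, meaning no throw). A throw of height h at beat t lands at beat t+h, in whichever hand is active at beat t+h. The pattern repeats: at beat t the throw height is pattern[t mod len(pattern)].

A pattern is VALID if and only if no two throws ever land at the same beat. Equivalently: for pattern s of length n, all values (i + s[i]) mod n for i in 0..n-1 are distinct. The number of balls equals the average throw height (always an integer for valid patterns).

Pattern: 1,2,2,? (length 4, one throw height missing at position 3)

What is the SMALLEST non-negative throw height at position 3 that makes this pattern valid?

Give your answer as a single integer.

Answer: 3

Derivation:
i=0: (0 + 1) mod 4 = 1
i=1: (1 + 2) mod 4 = 3
i=2: (2 + 2) mod 4 = 0
i=3: s[i]=? (unknown)
Known residues: [0, 1, 3]; need a permutation of 0..3, so missing residue r = 2
Need (3 + s) mod 4 = 2; smallest s = (2 - 3) mod 4 = 3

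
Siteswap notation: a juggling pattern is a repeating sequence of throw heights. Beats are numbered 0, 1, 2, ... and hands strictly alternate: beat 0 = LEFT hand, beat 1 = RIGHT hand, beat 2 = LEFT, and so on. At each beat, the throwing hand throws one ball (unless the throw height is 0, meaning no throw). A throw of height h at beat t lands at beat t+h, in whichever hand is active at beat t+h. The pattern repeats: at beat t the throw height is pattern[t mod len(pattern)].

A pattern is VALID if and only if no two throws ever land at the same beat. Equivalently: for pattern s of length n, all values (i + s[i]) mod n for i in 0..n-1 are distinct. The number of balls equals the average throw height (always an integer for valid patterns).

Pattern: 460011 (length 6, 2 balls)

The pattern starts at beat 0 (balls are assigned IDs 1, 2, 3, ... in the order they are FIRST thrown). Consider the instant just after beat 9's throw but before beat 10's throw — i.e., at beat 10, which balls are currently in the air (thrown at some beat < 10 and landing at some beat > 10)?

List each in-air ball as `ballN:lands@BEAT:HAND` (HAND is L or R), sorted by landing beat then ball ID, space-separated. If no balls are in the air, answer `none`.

Beat 0 (L): throw ball1 h=4 -> lands@4:L; in-air after throw: [b1@4:L]
Beat 1 (R): throw ball2 h=6 -> lands@7:R; in-air after throw: [b1@4:L b2@7:R]
Beat 4 (L): throw ball1 h=1 -> lands@5:R; in-air after throw: [b1@5:R b2@7:R]
Beat 5 (R): throw ball1 h=1 -> lands@6:L; in-air after throw: [b1@6:L b2@7:R]
Beat 6 (L): throw ball1 h=4 -> lands@10:L; in-air after throw: [b2@7:R b1@10:L]
Beat 7 (R): throw ball2 h=6 -> lands@13:R; in-air after throw: [b1@10:L b2@13:R]
Beat 10 (L): throw ball1 h=1 -> lands@11:R; in-air after throw: [b1@11:R b2@13:R]

Answer: ball2:lands@13:R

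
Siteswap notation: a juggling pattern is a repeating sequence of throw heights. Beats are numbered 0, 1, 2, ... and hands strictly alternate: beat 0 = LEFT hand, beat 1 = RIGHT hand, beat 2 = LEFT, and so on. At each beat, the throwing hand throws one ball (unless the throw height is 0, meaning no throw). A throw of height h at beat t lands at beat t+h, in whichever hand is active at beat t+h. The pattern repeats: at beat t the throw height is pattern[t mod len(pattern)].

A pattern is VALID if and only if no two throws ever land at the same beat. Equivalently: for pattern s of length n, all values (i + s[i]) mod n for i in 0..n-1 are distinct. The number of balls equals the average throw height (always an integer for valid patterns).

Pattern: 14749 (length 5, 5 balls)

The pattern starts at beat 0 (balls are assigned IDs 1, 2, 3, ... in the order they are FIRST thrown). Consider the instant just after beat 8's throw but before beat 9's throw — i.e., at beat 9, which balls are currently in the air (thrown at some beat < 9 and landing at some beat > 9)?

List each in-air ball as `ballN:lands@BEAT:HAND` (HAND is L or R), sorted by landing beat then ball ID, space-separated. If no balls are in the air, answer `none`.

Beat 0 (L): throw ball1 h=1 -> lands@1:R; in-air after throw: [b1@1:R]
Beat 1 (R): throw ball1 h=4 -> lands@5:R; in-air after throw: [b1@5:R]
Beat 2 (L): throw ball2 h=7 -> lands@9:R; in-air after throw: [b1@5:R b2@9:R]
Beat 3 (R): throw ball3 h=4 -> lands@7:R; in-air after throw: [b1@5:R b3@7:R b2@9:R]
Beat 4 (L): throw ball4 h=9 -> lands@13:R; in-air after throw: [b1@5:R b3@7:R b2@9:R b4@13:R]
Beat 5 (R): throw ball1 h=1 -> lands@6:L; in-air after throw: [b1@6:L b3@7:R b2@9:R b4@13:R]
Beat 6 (L): throw ball1 h=4 -> lands@10:L; in-air after throw: [b3@7:R b2@9:R b1@10:L b4@13:R]
Beat 7 (R): throw ball3 h=7 -> lands@14:L; in-air after throw: [b2@9:R b1@10:L b4@13:R b3@14:L]
Beat 8 (L): throw ball5 h=4 -> lands@12:L; in-air after throw: [b2@9:R b1@10:L b5@12:L b4@13:R b3@14:L]
Beat 9 (R): throw ball2 h=9 -> lands@18:L; in-air after throw: [b1@10:L b5@12:L b4@13:R b3@14:L b2@18:L]

Answer: ball1:lands@10:L ball5:lands@12:L ball4:lands@13:R ball3:lands@14:L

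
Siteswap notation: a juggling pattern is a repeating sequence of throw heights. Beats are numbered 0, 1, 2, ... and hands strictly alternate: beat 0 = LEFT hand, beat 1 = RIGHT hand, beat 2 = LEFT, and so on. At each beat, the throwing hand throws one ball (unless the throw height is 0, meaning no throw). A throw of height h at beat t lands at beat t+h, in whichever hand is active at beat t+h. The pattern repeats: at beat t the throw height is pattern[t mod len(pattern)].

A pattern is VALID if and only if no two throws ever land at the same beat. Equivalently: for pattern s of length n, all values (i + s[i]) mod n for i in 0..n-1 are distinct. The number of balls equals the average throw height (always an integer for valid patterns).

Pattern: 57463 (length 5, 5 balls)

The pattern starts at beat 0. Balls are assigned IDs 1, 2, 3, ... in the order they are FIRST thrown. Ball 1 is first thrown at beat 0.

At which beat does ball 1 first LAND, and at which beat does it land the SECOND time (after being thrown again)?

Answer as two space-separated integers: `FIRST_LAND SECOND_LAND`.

Answer: 5 10

Derivation:
Beat 0 (L): throw ball1 h=5 -> lands@5:R; in-air after throw: [b1@5:R]
Beat 1 (R): throw ball2 h=7 -> lands@8:L; in-air after throw: [b1@5:R b2@8:L]
Beat 2 (L): throw ball3 h=4 -> lands@6:L; in-air after throw: [b1@5:R b3@6:L b2@8:L]
Beat 3 (R): throw ball4 h=6 -> lands@9:R; in-air after throw: [b1@5:R b3@6:L b2@8:L b4@9:R]
Beat 4 (L): throw ball5 h=3 -> lands@7:R; in-air after throw: [b1@5:R b3@6:L b5@7:R b2@8:L b4@9:R]
Beat 5 (R): throw ball1 h=5 -> lands@10:L; in-air after throw: [b3@6:L b5@7:R b2@8:L b4@9:R b1@10:L]
Beat 6 (L): throw ball3 h=7 -> lands@13:R; in-air after throw: [b5@7:R b2@8:L b4@9:R b1@10:L b3@13:R]
Beat 7 (R): throw ball5 h=4 -> lands@11:R; in-air after throw: [b2@8:L b4@9:R b1@10:L b5@11:R b3@13:R]
Beat 8 (L): throw ball2 h=6 -> lands@14:L; in-air after throw: [b4@9:R b1@10:L b5@11:R b3@13:R b2@14:L]
Beat 9 (R): throw ball4 h=3 -> lands@12:L; in-air after throw: [b1@10:L b5@11:R b4@12:L b3@13:R b2@14:L]
Beat 10 (L): throw ball1 h=5 -> lands@15:R; in-air after throw: [b5@11:R b4@12:L b3@13:R b2@14:L b1@15:R]
Ball 1: thrown@0 h=5 -> first land @5; rethrown@5 h=5 -> second land @10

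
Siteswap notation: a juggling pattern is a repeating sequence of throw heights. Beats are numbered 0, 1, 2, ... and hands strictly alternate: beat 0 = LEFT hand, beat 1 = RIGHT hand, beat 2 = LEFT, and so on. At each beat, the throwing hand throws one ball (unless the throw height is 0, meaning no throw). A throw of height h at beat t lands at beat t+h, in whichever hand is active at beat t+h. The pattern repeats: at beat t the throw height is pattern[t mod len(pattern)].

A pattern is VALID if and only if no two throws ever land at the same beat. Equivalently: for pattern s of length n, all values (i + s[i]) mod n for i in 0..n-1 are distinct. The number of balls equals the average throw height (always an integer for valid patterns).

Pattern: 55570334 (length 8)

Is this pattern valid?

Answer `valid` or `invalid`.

Answer: valid

Derivation:
i=0: (i + s[i]) mod n = (0 + 5) mod 8 = 5
i=1: (i + s[i]) mod n = (1 + 5) mod 8 = 6
i=2: (i + s[i]) mod n = (2 + 5) mod 8 = 7
i=3: (i + s[i]) mod n = (3 + 7) mod 8 = 2
i=4: (i + s[i]) mod n = (4 + 0) mod 8 = 4
i=5: (i + s[i]) mod n = (5 + 3) mod 8 = 0
i=6: (i + s[i]) mod n = (6 + 3) mod 8 = 1
i=7: (i + s[i]) mod n = (7 + 4) mod 8 = 3
Residues: [5, 6, 7, 2, 4, 0, 1, 3], distinct: True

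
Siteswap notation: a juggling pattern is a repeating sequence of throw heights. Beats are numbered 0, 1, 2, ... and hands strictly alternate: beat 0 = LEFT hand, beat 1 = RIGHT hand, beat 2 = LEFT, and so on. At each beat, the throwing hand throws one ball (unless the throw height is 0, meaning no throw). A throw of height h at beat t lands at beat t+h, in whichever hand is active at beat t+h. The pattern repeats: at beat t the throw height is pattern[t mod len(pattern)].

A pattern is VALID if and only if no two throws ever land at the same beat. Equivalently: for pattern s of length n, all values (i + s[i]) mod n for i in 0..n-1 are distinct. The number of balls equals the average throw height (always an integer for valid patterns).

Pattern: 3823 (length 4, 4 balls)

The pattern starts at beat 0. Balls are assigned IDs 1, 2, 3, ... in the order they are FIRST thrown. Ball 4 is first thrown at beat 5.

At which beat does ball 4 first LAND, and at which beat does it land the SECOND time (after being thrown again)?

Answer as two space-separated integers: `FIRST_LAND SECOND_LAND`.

Answer: 13 21

Derivation:
Beat 0 (L): throw ball1 h=3 -> lands@3:R; in-air after throw: [b1@3:R]
Beat 1 (R): throw ball2 h=8 -> lands@9:R; in-air after throw: [b1@3:R b2@9:R]
Beat 2 (L): throw ball3 h=2 -> lands@4:L; in-air after throw: [b1@3:R b3@4:L b2@9:R]
Beat 3 (R): throw ball1 h=3 -> lands@6:L; in-air after throw: [b3@4:L b1@6:L b2@9:R]
Beat 4 (L): throw ball3 h=3 -> lands@7:R; in-air after throw: [b1@6:L b3@7:R b2@9:R]
Beat 5 (R): throw ball4 h=8 -> lands@13:R; in-air after throw: [b1@6:L b3@7:R b2@9:R b4@13:R]
Beat 6 (L): throw ball1 h=2 -> lands@8:L; in-air after throw: [b3@7:R b1@8:L b2@9:R b4@13:R]
Beat 7 (R): throw ball3 h=3 -> lands@10:L; in-air after throw: [b1@8:L b2@9:R b3@10:L b4@13:R]
Beat 8 (L): throw ball1 h=3 -> lands@11:R; in-air after throw: [b2@9:R b3@10:L b1@11:R b4@13:R]
Beat 9 (R): throw ball2 h=8 -> lands@17:R; in-air after throw: [b3@10:L b1@11:R b4@13:R b2@17:R]
Beat 10 (L): throw ball3 h=2 -> lands@12:L; in-air after throw: [b1@11:R b3@12:L b4@13:R b2@17:R]
Beat 11 (R): throw ball1 h=3 -> lands@14:L; in-air after throw: [b3@12:L b4@13:R b1@14:L b2@17:R]
Beat 12 (L): throw ball3 h=3 -> lands@15:R; in-air after throw: [b4@13:R b1@14:L b3@15:R b2@17:R]
Beat 13 (R): throw ball4 h=8 -> lands@21:R; in-air after throw: [b1@14:L b3@15:R b2@17:R b4@21:R]
Beat 14 (L): throw ball1 h=2 -> lands@16:L; in-air after throw: [b3@15:R b1@16:L b2@17:R b4@21:R]
Beat 15 (R): throw ball3 h=3 -> lands@18:L; in-air after throw: [b1@16:L b2@17:R b3@18:L b4@21:R]
Beat 16 (L): throw ball1 h=3 -> lands@19:R; in-air after throw: [b2@17:R b3@18:L b1@19:R b4@21:R]
Beat 17 (R): throw ball2 h=8 -> lands@25:R; in-air after throw: [b3@18:L b1@19:R b4@21:R b2@25:R]
Ball 4: thrown@5 h=8 -> first land @13; rethrown@13 h=8 -> second land @21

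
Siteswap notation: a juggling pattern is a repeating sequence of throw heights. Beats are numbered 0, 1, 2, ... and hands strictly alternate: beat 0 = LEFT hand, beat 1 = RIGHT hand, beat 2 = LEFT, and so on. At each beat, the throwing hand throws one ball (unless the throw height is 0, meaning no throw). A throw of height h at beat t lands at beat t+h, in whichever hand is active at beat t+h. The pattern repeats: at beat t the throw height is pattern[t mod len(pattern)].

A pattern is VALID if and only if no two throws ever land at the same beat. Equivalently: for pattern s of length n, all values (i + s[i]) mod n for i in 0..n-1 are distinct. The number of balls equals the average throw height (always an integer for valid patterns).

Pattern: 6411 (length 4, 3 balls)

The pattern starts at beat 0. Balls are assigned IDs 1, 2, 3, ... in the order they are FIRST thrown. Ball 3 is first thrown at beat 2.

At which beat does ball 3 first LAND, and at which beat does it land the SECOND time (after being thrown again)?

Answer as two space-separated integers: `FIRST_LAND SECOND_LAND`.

Answer: 3 4

Derivation:
Beat 0 (L): throw ball1 h=6 -> lands@6:L; in-air after throw: [b1@6:L]
Beat 1 (R): throw ball2 h=4 -> lands@5:R; in-air after throw: [b2@5:R b1@6:L]
Beat 2 (L): throw ball3 h=1 -> lands@3:R; in-air after throw: [b3@3:R b2@5:R b1@6:L]
Beat 3 (R): throw ball3 h=1 -> lands@4:L; in-air after throw: [b3@4:L b2@5:R b1@6:L]
Beat 4 (L): throw ball3 h=6 -> lands@10:L; in-air after throw: [b2@5:R b1@6:L b3@10:L]
Ball 3: thrown@2 h=1 -> first land @3; rethrown@3 h=1 -> second land @4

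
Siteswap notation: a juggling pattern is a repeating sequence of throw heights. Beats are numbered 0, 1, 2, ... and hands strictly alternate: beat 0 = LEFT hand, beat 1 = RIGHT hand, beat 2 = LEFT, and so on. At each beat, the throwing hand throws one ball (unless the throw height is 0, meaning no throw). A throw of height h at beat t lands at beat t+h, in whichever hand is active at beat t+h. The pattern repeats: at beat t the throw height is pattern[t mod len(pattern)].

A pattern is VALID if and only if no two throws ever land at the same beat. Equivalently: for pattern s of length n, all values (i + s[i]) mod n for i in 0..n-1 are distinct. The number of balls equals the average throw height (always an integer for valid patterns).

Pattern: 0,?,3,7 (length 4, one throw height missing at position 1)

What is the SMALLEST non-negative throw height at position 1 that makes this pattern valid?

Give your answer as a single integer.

i=0: (0 + 0) mod 4 = 0
i=1: s[i]=? (unknown)
i=2: (2 + 3) mod 4 = 1
i=3: (3 + 7) mod 4 = 2
Known residues: [0, 1, 2]; need a permutation of 0..3, so missing residue r = 3
Need (1 + s) mod 4 = 3; smallest s = (3 - 1) mod 4 = 2

Answer: 2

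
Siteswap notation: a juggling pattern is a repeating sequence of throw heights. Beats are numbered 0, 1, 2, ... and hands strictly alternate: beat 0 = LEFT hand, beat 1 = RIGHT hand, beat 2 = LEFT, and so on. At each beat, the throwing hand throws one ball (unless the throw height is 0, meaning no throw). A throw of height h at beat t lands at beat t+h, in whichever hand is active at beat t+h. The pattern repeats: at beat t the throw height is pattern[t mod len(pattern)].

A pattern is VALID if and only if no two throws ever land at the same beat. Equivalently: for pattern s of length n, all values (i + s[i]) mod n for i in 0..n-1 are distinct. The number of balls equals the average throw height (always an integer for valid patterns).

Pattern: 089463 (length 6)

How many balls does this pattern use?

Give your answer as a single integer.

Pattern = [0, 8, 9, 4, 6, 3], length n = 6
  position 0: throw height = 0, running sum = 0
  position 1: throw height = 8, running sum = 8
  position 2: throw height = 9, running sum = 17
  position 3: throw height = 4, running sum = 21
  position 4: throw height = 6, running sum = 27
  position 5: throw height = 3, running sum = 30
Total sum = 30; balls = sum / n = 30 / 6 = 5

Answer: 5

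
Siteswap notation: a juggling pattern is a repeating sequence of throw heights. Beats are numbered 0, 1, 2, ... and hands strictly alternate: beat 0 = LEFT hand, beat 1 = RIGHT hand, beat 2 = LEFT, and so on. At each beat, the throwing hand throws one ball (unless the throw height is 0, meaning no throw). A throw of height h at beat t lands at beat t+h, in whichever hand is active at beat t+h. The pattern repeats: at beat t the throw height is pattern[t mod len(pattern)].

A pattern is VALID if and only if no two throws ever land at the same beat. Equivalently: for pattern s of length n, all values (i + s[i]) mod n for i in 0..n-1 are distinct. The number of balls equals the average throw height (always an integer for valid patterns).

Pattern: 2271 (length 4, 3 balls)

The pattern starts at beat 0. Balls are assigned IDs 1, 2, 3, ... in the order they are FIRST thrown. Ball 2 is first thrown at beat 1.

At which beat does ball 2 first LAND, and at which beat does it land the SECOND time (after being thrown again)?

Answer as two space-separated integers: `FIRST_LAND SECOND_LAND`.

Answer: 3 4

Derivation:
Beat 0 (L): throw ball1 h=2 -> lands@2:L; in-air after throw: [b1@2:L]
Beat 1 (R): throw ball2 h=2 -> lands@3:R; in-air after throw: [b1@2:L b2@3:R]
Beat 2 (L): throw ball1 h=7 -> lands@9:R; in-air after throw: [b2@3:R b1@9:R]
Beat 3 (R): throw ball2 h=1 -> lands@4:L; in-air after throw: [b2@4:L b1@9:R]
Beat 4 (L): throw ball2 h=2 -> lands@6:L; in-air after throw: [b2@6:L b1@9:R]
Ball 2: thrown@1 h=2 -> first land @3; rethrown@3 h=1 -> second land @4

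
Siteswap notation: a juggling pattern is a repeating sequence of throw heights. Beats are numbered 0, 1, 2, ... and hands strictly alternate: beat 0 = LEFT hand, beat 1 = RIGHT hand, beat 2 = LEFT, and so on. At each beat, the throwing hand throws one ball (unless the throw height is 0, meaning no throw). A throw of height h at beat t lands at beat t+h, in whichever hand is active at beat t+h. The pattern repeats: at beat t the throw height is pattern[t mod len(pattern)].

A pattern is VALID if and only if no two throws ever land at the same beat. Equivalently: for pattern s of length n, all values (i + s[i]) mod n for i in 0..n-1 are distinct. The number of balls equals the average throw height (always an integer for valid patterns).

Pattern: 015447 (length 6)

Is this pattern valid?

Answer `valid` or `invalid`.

Answer: invalid

Derivation:
i=0: (i + s[i]) mod n = (0 + 0) mod 6 = 0
i=1: (i + s[i]) mod n = (1 + 1) mod 6 = 2
i=2: (i + s[i]) mod n = (2 + 5) mod 6 = 1
i=3: (i + s[i]) mod n = (3 + 4) mod 6 = 1
i=4: (i + s[i]) mod n = (4 + 4) mod 6 = 2
i=5: (i + s[i]) mod n = (5 + 7) mod 6 = 0
Residues: [0, 2, 1, 1, 2, 0], distinct: False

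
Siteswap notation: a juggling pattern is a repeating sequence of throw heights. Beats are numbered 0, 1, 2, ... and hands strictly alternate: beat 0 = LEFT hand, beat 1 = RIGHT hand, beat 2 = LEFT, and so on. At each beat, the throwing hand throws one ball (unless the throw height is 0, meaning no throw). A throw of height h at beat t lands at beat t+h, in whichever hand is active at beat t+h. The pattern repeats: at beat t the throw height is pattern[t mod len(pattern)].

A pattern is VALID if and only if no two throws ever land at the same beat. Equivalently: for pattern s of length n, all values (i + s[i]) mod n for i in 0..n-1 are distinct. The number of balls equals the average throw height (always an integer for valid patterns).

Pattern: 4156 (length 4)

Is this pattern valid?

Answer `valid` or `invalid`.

Answer: valid

Derivation:
i=0: (i + s[i]) mod n = (0 + 4) mod 4 = 0
i=1: (i + s[i]) mod n = (1 + 1) mod 4 = 2
i=2: (i + s[i]) mod n = (2 + 5) mod 4 = 3
i=3: (i + s[i]) mod n = (3 + 6) mod 4 = 1
Residues: [0, 2, 3, 1], distinct: True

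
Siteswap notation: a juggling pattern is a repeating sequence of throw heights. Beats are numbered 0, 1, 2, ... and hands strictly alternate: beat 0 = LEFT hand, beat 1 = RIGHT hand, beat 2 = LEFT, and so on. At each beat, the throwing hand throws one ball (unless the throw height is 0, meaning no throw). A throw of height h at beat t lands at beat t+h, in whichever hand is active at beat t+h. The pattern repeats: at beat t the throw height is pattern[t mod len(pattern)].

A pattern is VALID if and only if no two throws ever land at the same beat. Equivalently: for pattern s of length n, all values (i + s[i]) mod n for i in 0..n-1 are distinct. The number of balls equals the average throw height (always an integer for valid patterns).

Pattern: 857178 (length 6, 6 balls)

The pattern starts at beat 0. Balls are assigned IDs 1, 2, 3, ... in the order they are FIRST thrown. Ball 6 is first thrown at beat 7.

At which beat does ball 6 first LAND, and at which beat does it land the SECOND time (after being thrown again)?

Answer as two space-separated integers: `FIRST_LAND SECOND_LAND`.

Answer: 12 20

Derivation:
Beat 0 (L): throw ball1 h=8 -> lands@8:L; in-air after throw: [b1@8:L]
Beat 1 (R): throw ball2 h=5 -> lands@6:L; in-air after throw: [b2@6:L b1@8:L]
Beat 2 (L): throw ball3 h=7 -> lands@9:R; in-air after throw: [b2@6:L b1@8:L b3@9:R]
Beat 3 (R): throw ball4 h=1 -> lands@4:L; in-air after throw: [b4@4:L b2@6:L b1@8:L b3@9:R]
Beat 4 (L): throw ball4 h=7 -> lands@11:R; in-air after throw: [b2@6:L b1@8:L b3@9:R b4@11:R]
Beat 5 (R): throw ball5 h=8 -> lands@13:R; in-air after throw: [b2@6:L b1@8:L b3@9:R b4@11:R b5@13:R]
Beat 6 (L): throw ball2 h=8 -> lands@14:L; in-air after throw: [b1@8:L b3@9:R b4@11:R b5@13:R b2@14:L]
Beat 7 (R): throw ball6 h=5 -> lands@12:L; in-air after throw: [b1@8:L b3@9:R b4@11:R b6@12:L b5@13:R b2@14:L]
Beat 8 (L): throw ball1 h=7 -> lands@15:R; in-air after throw: [b3@9:R b4@11:R b6@12:L b5@13:R b2@14:L b1@15:R]
Beat 9 (R): throw ball3 h=1 -> lands@10:L; in-air after throw: [b3@10:L b4@11:R b6@12:L b5@13:R b2@14:L b1@15:R]
Beat 10 (L): throw ball3 h=7 -> lands@17:R; in-air after throw: [b4@11:R b6@12:L b5@13:R b2@14:L b1@15:R b3@17:R]
Beat 11 (R): throw ball4 h=8 -> lands@19:R; in-air after throw: [b6@12:L b5@13:R b2@14:L b1@15:R b3@17:R b4@19:R]
Beat 12 (L): throw ball6 h=8 -> lands@20:L; in-air after throw: [b5@13:R b2@14:L b1@15:R b3@17:R b4@19:R b6@20:L]
Beat 13 (R): throw ball5 h=5 -> lands@18:L; in-air after throw: [b2@14:L b1@15:R b3@17:R b5@18:L b4@19:R b6@20:L]
Beat 14 (L): throw ball2 h=7 -> lands@21:R; in-air after throw: [b1@15:R b3@17:R b5@18:L b4@19:R b6@20:L b2@21:R]
Beat 15 (R): throw ball1 h=1 -> lands@16:L; in-air after throw: [b1@16:L b3@17:R b5@18:L b4@19:R b6@20:L b2@21:R]
Beat 16 (L): throw ball1 h=7 -> lands@23:R; in-air after throw: [b3@17:R b5@18:L b4@19:R b6@20:L b2@21:R b1@23:R]
Beat 17 (R): throw ball3 h=8 -> lands@25:R; in-air after throw: [b5@18:L b4@19:R b6@20:L b2@21:R b1@23:R b3@25:R]
Beat 18 (L): throw ball5 h=8 -> lands@26:L; in-air after throw: [b4@19:R b6@20:L b2@21:R b1@23:R b3@25:R b5@26:L]
Beat 19 (R): throw ball4 h=5 -> lands@24:L; in-air after throw: [b6@20:L b2@21:R b1@23:R b4@24:L b3@25:R b5@26:L]
Ball 6: thrown@7 h=5 -> first land @12; rethrown@12 h=8 -> second land @20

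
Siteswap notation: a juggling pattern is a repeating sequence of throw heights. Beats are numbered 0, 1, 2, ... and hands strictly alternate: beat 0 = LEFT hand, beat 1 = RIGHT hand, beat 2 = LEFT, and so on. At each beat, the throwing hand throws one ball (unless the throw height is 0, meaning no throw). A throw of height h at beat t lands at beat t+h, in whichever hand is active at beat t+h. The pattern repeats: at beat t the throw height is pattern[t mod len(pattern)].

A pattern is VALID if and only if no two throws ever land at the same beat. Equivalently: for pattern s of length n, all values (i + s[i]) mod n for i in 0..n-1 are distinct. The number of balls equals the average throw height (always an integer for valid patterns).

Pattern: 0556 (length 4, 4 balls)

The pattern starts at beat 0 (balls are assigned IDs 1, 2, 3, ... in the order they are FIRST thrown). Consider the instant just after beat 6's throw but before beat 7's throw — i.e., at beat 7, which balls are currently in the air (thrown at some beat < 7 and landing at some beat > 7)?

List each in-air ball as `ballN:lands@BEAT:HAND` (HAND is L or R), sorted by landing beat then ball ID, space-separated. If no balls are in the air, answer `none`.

Answer: ball3:lands@9:R ball4:lands@10:L ball1:lands@11:R

Derivation:
Beat 1 (R): throw ball1 h=5 -> lands@6:L; in-air after throw: [b1@6:L]
Beat 2 (L): throw ball2 h=5 -> lands@7:R; in-air after throw: [b1@6:L b2@7:R]
Beat 3 (R): throw ball3 h=6 -> lands@9:R; in-air after throw: [b1@6:L b2@7:R b3@9:R]
Beat 5 (R): throw ball4 h=5 -> lands@10:L; in-air after throw: [b1@6:L b2@7:R b3@9:R b4@10:L]
Beat 6 (L): throw ball1 h=5 -> lands@11:R; in-air after throw: [b2@7:R b3@9:R b4@10:L b1@11:R]
Beat 7 (R): throw ball2 h=6 -> lands@13:R; in-air after throw: [b3@9:R b4@10:L b1@11:R b2@13:R]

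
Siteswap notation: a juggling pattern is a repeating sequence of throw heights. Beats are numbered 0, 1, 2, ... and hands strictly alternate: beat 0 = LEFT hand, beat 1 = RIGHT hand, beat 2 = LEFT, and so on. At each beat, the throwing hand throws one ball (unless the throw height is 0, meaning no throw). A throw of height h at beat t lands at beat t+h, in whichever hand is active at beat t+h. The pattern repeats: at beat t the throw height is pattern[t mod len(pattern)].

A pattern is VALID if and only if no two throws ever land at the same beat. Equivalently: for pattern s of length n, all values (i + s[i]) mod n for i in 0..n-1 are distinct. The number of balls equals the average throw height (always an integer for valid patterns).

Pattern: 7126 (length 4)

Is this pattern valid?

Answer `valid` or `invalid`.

i=0: (i + s[i]) mod n = (0 + 7) mod 4 = 3
i=1: (i + s[i]) mod n = (1 + 1) mod 4 = 2
i=2: (i + s[i]) mod n = (2 + 2) mod 4 = 0
i=3: (i + s[i]) mod n = (3 + 6) mod 4 = 1
Residues: [3, 2, 0, 1], distinct: True

Answer: valid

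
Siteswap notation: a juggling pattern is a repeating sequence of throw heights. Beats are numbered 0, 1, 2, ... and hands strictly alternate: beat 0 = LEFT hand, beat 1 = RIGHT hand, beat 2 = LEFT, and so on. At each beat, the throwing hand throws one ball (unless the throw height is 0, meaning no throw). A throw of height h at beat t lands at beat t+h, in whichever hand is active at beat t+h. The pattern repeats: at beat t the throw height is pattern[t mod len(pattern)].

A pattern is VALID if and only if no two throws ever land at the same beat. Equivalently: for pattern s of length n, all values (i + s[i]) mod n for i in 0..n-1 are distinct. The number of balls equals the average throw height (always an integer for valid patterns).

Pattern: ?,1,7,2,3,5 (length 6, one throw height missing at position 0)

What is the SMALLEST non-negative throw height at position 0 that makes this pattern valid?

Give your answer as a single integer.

i=0: s[i]=? (unknown)
i=1: (1 + 1) mod 6 = 2
i=2: (2 + 7) mod 6 = 3
i=3: (3 + 2) mod 6 = 5
i=4: (4 + 3) mod 6 = 1
i=5: (5 + 5) mod 6 = 4
Known residues: [1, 2, 3, 4, 5]; need a permutation of 0..5, so missing residue r = 0
Need (0 + s) mod 6 = 0; smallest s = (0 - 0) mod 6 = 0

Answer: 0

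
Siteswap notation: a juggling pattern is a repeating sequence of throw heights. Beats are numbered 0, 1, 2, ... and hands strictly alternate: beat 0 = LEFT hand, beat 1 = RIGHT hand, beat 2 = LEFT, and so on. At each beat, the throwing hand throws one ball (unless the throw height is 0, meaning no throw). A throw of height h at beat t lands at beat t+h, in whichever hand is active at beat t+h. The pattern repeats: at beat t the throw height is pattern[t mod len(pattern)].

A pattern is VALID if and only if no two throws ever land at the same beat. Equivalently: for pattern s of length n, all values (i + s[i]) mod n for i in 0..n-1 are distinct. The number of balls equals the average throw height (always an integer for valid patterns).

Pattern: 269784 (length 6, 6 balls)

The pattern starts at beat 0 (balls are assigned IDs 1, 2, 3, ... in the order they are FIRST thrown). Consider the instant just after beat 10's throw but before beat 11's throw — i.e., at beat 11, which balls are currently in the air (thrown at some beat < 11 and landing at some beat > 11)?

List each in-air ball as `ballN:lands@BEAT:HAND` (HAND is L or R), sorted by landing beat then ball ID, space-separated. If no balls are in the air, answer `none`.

Answer: ball4:lands@12:L ball2:lands@13:R ball5:lands@16:L ball6:lands@17:R ball3:lands@18:L

Derivation:
Beat 0 (L): throw ball1 h=2 -> lands@2:L; in-air after throw: [b1@2:L]
Beat 1 (R): throw ball2 h=6 -> lands@7:R; in-air after throw: [b1@2:L b2@7:R]
Beat 2 (L): throw ball1 h=9 -> lands@11:R; in-air after throw: [b2@7:R b1@11:R]
Beat 3 (R): throw ball3 h=7 -> lands@10:L; in-air after throw: [b2@7:R b3@10:L b1@11:R]
Beat 4 (L): throw ball4 h=8 -> lands@12:L; in-air after throw: [b2@7:R b3@10:L b1@11:R b4@12:L]
Beat 5 (R): throw ball5 h=4 -> lands@9:R; in-air after throw: [b2@7:R b5@9:R b3@10:L b1@11:R b4@12:L]
Beat 6 (L): throw ball6 h=2 -> lands@8:L; in-air after throw: [b2@7:R b6@8:L b5@9:R b3@10:L b1@11:R b4@12:L]
Beat 7 (R): throw ball2 h=6 -> lands@13:R; in-air after throw: [b6@8:L b5@9:R b3@10:L b1@11:R b4@12:L b2@13:R]
Beat 8 (L): throw ball6 h=9 -> lands@17:R; in-air after throw: [b5@9:R b3@10:L b1@11:R b4@12:L b2@13:R b6@17:R]
Beat 9 (R): throw ball5 h=7 -> lands@16:L; in-air after throw: [b3@10:L b1@11:R b4@12:L b2@13:R b5@16:L b6@17:R]
Beat 10 (L): throw ball3 h=8 -> lands@18:L; in-air after throw: [b1@11:R b4@12:L b2@13:R b5@16:L b6@17:R b3@18:L]
Beat 11 (R): throw ball1 h=4 -> lands@15:R; in-air after throw: [b4@12:L b2@13:R b1@15:R b5@16:L b6@17:R b3@18:L]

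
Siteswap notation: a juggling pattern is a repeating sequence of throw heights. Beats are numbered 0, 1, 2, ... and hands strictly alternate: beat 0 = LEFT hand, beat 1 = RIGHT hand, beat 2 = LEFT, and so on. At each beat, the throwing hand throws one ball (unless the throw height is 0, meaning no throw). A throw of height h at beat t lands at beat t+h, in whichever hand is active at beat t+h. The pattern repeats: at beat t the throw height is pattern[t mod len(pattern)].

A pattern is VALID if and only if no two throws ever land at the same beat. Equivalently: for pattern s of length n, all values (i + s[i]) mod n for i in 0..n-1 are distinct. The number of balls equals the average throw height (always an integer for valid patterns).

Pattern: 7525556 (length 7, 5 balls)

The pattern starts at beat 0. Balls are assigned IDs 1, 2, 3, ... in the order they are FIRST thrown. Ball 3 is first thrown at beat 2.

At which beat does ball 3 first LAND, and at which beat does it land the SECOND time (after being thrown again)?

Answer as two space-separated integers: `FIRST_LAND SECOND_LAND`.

Answer: 4 9

Derivation:
Beat 0 (L): throw ball1 h=7 -> lands@7:R; in-air after throw: [b1@7:R]
Beat 1 (R): throw ball2 h=5 -> lands@6:L; in-air after throw: [b2@6:L b1@7:R]
Beat 2 (L): throw ball3 h=2 -> lands@4:L; in-air after throw: [b3@4:L b2@6:L b1@7:R]
Beat 3 (R): throw ball4 h=5 -> lands@8:L; in-air after throw: [b3@4:L b2@6:L b1@7:R b4@8:L]
Beat 4 (L): throw ball3 h=5 -> lands@9:R; in-air after throw: [b2@6:L b1@7:R b4@8:L b3@9:R]
Beat 5 (R): throw ball5 h=5 -> lands@10:L; in-air after throw: [b2@6:L b1@7:R b4@8:L b3@9:R b5@10:L]
Beat 6 (L): throw ball2 h=6 -> lands@12:L; in-air after throw: [b1@7:R b4@8:L b3@9:R b5@10:L b2@12:L]
Beat 7 (R): throw ball1 h=7 -> lands@14:L; in-air after throw: [b4@8:L b3@9:R b5@10:L b2@12:L b1@14:L]
Beat 8 (L): throw ball4 h=5 -> lands@13:R; in-air after throw: [b3@9:R b5@10:L b2@12:L b4@13:R b1@14:L]
Beat 9 (R): throw ball3 h=2 -> lands@11:R; in-air after throw: [b5@10:L b3@11:R b2@12:L b4@13:R b1@14:L]
Ball 3: thrown@2 h=2 -> first land @4; rethrown@4 h=5 -> second land @9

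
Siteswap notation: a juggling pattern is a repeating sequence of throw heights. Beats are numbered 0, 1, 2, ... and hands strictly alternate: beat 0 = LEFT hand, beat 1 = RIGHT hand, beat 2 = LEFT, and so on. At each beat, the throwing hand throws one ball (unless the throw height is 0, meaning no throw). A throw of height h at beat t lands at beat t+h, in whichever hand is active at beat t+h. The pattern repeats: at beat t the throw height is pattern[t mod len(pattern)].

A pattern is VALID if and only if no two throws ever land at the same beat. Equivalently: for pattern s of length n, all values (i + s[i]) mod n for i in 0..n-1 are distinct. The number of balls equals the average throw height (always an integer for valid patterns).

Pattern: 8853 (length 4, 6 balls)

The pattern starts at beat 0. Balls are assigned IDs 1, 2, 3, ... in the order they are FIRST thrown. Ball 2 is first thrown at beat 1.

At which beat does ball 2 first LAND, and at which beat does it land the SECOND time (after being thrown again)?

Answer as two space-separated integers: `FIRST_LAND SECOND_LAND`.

Beat 0 (L): throw ball1 h=8 -> lands@8:L; in-air after throw: [b1@8:L]
Beat 1 (R): throw ball2 h=8 -> lands@9:R; in-air after throw: [b1@8:L b2@9:R]
Beat 2 (L): throw ball3 h=5 -> lands@7:R; in-air after throw: [b3@7:R b1@8:L b2@9:R]
Beat 3 (R): throw ball4 h=3 -> lands@6:L; in-air after throw: [b4@6:L b3@7:R b1@8:L b2@9:R]
Beat 4 (L): throw ball5 h=8 -> lands@12:L; in-air after throw: [b4@6:L b3@7:R b1@8:L b2@9:R b5@12:L]
Beat 5 (R): throw ball6 h=8 -> lands@13:R; in-air after throw: [b4@6:L b3@7:R b1@8:L b2@9:R b5@12:L b6@13:R]
Beat 6 (L): throw ball4 h=5 -> lands@11:R; in-air after throw: [b3@7:R b1@8:L b2@9:R b4@11:R b5@12:L b6@13:R]
Beat 7 (R): throw ball3 h=3 -> lands@10:L; in-air after throw: [b1@8:L b2@9:R b3@10:L b4@11:R b5@12:L b6@13:R]
Beat 8 (L): throw ball1 h=8 -> lands@16:L; in-air after throw: [b2@9:R b3@10:L b4@11:R b5@12:L b6@13:R b1@16:L]
Beat 9 (R): throw ball2 h=8 -> lands@17:R; in-air after throw: [b3@10:L b4@11:R b5@12:L b6@13:R b1@16:L b2@17:R]
Beat 10 (L): throw ball3 h=5 -> lands@15:R; in-air after throw: [b4@11:R b5@12:L b6@13:R b3@15:R b1@16:L b2@17:R]
Beat 11 (R): throw ball4 h=3 -> lands@14:L; in-air after throw: [b5@12:L b6@13:R b4@14:L b3@15:R b1@16:L b2@17:R]
Ball 2: thrown@1 h=8 -> first land @9; rethrown@9 h=8 -> second land @17

Answer: 9 17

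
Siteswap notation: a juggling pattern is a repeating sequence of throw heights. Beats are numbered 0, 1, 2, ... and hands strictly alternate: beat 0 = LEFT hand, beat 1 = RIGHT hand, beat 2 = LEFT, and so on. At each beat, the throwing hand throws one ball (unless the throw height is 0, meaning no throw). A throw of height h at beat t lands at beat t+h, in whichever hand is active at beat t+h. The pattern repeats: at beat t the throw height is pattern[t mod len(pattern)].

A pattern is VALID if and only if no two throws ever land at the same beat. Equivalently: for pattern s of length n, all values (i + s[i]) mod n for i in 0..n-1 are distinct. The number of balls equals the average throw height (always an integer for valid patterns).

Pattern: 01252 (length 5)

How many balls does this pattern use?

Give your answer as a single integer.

Answer: 2

Derivation:
Pattern = [0, 1, 2, 5, 2], length n = 5
  position 0: throw height = 0, running sum = 0
  position 1: throw height = 1, running sum = 1
  position 2: throw height = 2, running sum = 3
  position 3: throw height = 5, running sum = 8
  position 4: throw height = 2, running sum = 10
Total sum = 10; balls = sum / n = 10 / 5 = 2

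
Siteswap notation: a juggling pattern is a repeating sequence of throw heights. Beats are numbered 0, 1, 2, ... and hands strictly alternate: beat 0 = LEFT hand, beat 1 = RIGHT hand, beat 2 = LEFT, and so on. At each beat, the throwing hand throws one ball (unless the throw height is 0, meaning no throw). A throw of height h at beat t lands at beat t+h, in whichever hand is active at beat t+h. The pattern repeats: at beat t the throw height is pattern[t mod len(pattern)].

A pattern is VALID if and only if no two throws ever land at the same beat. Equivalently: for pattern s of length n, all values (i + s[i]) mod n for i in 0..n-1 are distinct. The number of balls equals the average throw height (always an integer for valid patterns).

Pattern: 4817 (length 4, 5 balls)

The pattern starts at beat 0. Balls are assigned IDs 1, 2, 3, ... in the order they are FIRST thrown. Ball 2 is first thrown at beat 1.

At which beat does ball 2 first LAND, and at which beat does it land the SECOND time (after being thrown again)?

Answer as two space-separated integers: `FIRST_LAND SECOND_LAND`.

Beat 0 (L): throw ball1 h=4 -> lands@4:L; in-air after throw: [b1@4:L]
Beat 1 (R): throw ball2 h=8 -> lands@9:R; in-air after throw: [b1@4:L b2@9:R]
Beat 2 (L): throw ball3 h=1 -> lands@3:R; in-air after throw: [b3@3:R b1@4:L b2@9:R]
Beat 3 (R): throw ball3 h=7 -> lands@10:L; in-air after throw: [b1@4:L b2@9:R b3@10:L]
Beat 4 (L): throw ball1 h=4 -> lands@8:L; in-air after throw: [b1@8:L b2@9:R b3@10:L]
Beat 5 (R): throw ball4 h=8 -> lands@13:R; in-air after throw: [b1@8:L b2@9:R b3@10:L b4@13:R]
Beat 6 (L): throw ball5 h=1 -> lands@7:R; in-air after throw: [b5@7:R b1@8:L b2@9:R b3@10:L b4@13:R]
Beat 7 (R): throw ball5 h=7 -> lands@14:L; in-air after throw: [b1@8:L b2@9:R b3@10:L b4@13:R b5@14:L]
Beat 8 (L): throw ball1 h=4 -> lands@12:L; in-air after throw: [b2@9:R b3@10:L b1@12:L b4@13:R b5@14:L]
Beat 9 (R): throw ball2 h=8 -> lands@17:R; in-air after throw: [b3@10:L b1@12:L b4@13:R b5@14:L b2@17:R]
Beat 10 (L): throw ball3 h=1 -> lands@11:R; in-air after throw: [b3@11:R b1@12:L b4@13:R b5@14:L b2@17:R]
Beat 11 (R): throw ball3 h=7 -> lands@18:L; in-air after throw: [b1@12:L b4@13:R b5@14:L b2@17:R b3@18:L]
Beat 12 (L): throw ball1 h=4 -> lands@16:L; in-air after throw: [b4@13:R b5@14:L b1@16:L b2@17:R b3@18:L]
Beat 13 (R): throw ball4 h=8 -> lands@21:R; in-air after throw: [b5@14:L b1@16:L b2@17:R b3@18:L b4@21:R]
Beat 14 (L): throw ball5 h=1 -> lands@15:R; in-air after throw: [b5@15:R b1@16:L b2@17:R b3@18:L b4@21:R]
Beat 15 (R): throw ball5 h=7 -> lands@22:L; in-air after throw: [b1@16:L b2@17:R b3@18:L b4@21:R b5@22:L]
Beat 16 (L): throw ball1 h=4 -> lands@20:L; in-air after throw: [b2@17:R b3@18:L b1@20:L b4@21:R b5@22:L]
Ball 2: thrown@1 h=8 -> first land @9; rethrown@9 h=8 -> second land @17

Answer: 9 17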